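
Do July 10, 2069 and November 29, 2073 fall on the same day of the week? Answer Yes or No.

Yes

From Jul 10, 2069 to Nov 29, 2073 is 1603 days.
1603 mod 7 = 0, so they are the same weekday.
(Jul 10, 2069 is a Wednesday; Nov 29, 2073 is a Wednesday.)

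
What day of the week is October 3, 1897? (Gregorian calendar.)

Doomsday rule: the anchor day for the 1800s is Friday. For year 97: 97÷12 = 8 r 1, and 1÷4 = 0, so 8+1+0 = 9.
Friday + 9 ≡ Sunday — that's 1897's doomsday.
In October the doomsday date is Oct 10.
Oct 3 is 7 days before Oct 10; 7 mod 7 = 0, so Sunday − 0 = Sunday.

Sunday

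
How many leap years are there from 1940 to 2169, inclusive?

57

Multiples of 4 in [1940,2169]: 58.
Of those, multiples of 100: 2 (not leap unless ÷400).
Multiples of 400: 1.
Leap years = 58 − 2 + 1 = 57.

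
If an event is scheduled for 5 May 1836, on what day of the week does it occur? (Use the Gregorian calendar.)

Thursday

Doomsday rule: the anchor day for the 1800s is Friday. For year 36: 36÷12 = 3 r 0, and 0÷4 = 0, so 3+0+0 = 3.
Friday + 3 ≡ Monday — that's 1836's doomsday.
In May the doomsday date is May 9.
May 5 is 4 days before May 9; 4 mod 7 = 4, so Monday − 4 = Thursday.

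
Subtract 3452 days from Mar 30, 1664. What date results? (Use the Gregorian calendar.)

−366 (one year; includes Feb 29, 1664) → Mar 30, 1663 (3086 left).
−365 (one year) → Mar 30, 1662 (2721 left).
−365 (one year) → Mar 30, 1661 (2356 left).
−365 (one year) → Mar 30, 1660 (1991 left).
−366 (one year; includes Feb 29, 1660) → Mar 30, 1659 (1625 left).
−365 (one year) → Mar 30, 1658 (1260 left).
−365 (one year) → Mar 30, 1657 (895 left).
−365 (one year) → Mar 30, 1656 (530 left).
−366 (one year; includes Feb 29, 1656) → Mar 30, 1655 (164 left).
−30 → Feb 28, 1655 (end of Feb, 28 days; 134 left).
−28 → Jan 31, 1655 (end of Jan, 31 days; 106 left).
−31 → Dec 31, 1654 (end of Dec, 31 days; 75 left).
−31 → Nov 30, 1654 (end of Nov, 30 days; 44 left).
−30 → Oct 31, 1654 (end of Oct, 31 days; 14 left).
−14 → Oct 17, 1654.

October 17, 1654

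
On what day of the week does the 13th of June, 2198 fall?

Doomsday rule: the anchor day for the 2100s is Sunday. For year 98: 98÷12 = 8 r 2, and 2÷4 = 0, so 8+2+0 = 10.
Sunday + 10 ≡ Wednesday — that's 2198's doomsday.
In June the doomsday date is Jun 6.
Jun 13 is 7 days after Jun 6; 7 mod 7 = 0, so Wednesday + 0 = Wednesday.

Wednesday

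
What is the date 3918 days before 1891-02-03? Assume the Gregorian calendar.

May 13, 1880

−365 (one year) → Feb 3, 1890 (3553 left).
−365 (one year) → Feb 3, 1889 (3188 left).
−366 (one year; includes Feb 29, 1888) → Feb 3, 1888 (2822 left).
−365 (one year) → Feb 3, 1887 (2457 left).
−365 (one year) → Feb 3, 1886 (2092 left).
−365 (one year) → Feb 3, 1885 (1727 left).
−366 (one year; includes Feb 29, 1884) → Feb 3, 1884 (1361 left).
−365 (one year) → Feb 3, 1883 (996 left).
−365 (one year) → Feb 3, 1882 (631 left).
−365 (one year) → Feb 3, 1881 (266 left).
−3 → Jan 31, 1881 (end of Jan, 31 days; 263 left).
−31 → Dec 31, 1880 (end of Dec, 31 days; 232 left).
−31 → Nov 30, 1880 (end of Nov, 30 days; 201 left).
−30 → Oct 31, 1880 (end of Oct, 31 days; 171 left).
−31 → Sep 30, 1880 (end of Sep, 30 days; 140 left).
−30 → Aug 31, 1880 (end of Aug, 31 days; 110 left).
−31 → Jul 31, 1880 (end of Jul, 31 days; 79 left).
−31 → Jun 30, 1880 (end of Jun, 30 days; 48 left).
−30 → May 31, 1880 (end of May, 31 days; 18 left).
−18 → May 13, 1880.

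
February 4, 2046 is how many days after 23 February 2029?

Feb 23, 2029 → Feb 23, 2030: 365 days.
Feb 23, 2030 → Feb 23, 2031: 365 days.
Feb 23, 2031 → Feb 23, 2032: 365 days.
Feb 23, 2032 → Feb 23, 2033: 366 days (Feb 29, 2032 is in that span).
Feb 23, 2033 → Feb 23, 2034: 365 days.
Feb 23, 2034 → Feb 23, 2035: 365 days.
Feb 23, 2035 → Feb 23, 2036: 365 days.
Feb 23, 2036 → Feb 23, 2037: 366 days (Feb 29, 2036 is in that span).
Feb 23, 2037 → Feb 23, 2038: 365 days.
Feb 23, 2038 → Feb 23, 2039: 365 days.
Feb 23, 2039 → Feb 23, 2040: 365 days.
Feb 23, 2040 → Feb 23, 2041: 366 days (Feb 29, 2040 is in that span).
Feb 23, 2041 → Feb 23, 2042: 365 days.
Feb 23, 2042 → Feb 23, 2043: 365 days.
Feb 23, 2043 → Feb 23, 2044: 365 days.
Feb 23, 2044 → Feb 23, 2045: 366 days (Feb 29, 2044 is in that span).
Feb 23, 2045 → Mar 23, 2045: 28 days (February has 28).
Mar 23, 2045 → Apr 23, 2045: 31 days (March has 31).
Apr 23, 2045 → May 23, 2045: 30 days (April has 30).
May 23, 2045 → Jun 23, 2045: 31 days (May has 31).
Jun 23, 2045 → Jul 23, 2045: 30 days (June has 30).
Jul 23, 2045 → Aug 23, 2045: 31 days (July has 31).
Aug 23, 2045 → Sep 23, 2045: 31 days (August has 31).
Sep 23, 2045 → Oct 23, 2045: 30 days (September has 30).
Oct 23, 2045 → Nov 23, 2045: 31 days (October has 31).
Nov 23, 2045 → Dec 23, 2045: 30 days (November has 30).
Dec 23, 2045 → Jan 23, 2046: 31 days (December has 31).
Jan 23, 2046 → Feb 4, 2046: 12 days.
Total: 6190 days.

6190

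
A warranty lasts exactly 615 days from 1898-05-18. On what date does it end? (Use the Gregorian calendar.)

+365 (one year) → May 18, 1899 (250 left).
May has 31 days: +14 → Jun 1, 1899 (236 left).
Jun has 30 days: +30 → Jul 1, 1899 (206 left).
Jul has 31 days: +31 → Aug 1, 1899 (175 left).
Aug has 31 days: +31 → Sep 1, 1899 (144 left).
Sep has 30 days: +30 → Oct 1, 1899 (114 left).
Oct has 31 days: +31 → Nov 1, 1899 (83 left).
Nov has 30 days: +30 → Dec 1, 1899 (53 left).
Dec has 31 days: +31 → Jan 1, 1900 (22 left).
+22 → Jan 23, 1900.

January 23, 1900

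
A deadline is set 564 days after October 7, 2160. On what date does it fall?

+365 (one year) → Oct 7, 2161 (199 left).
Oct has 31 days: +25 → Nov 1, 2161 (174 left).
Nov has 30 days: +30 → Dec 1, 2161 (144 left).
Dec has 31 days: +31 → Jan 1, 2162 (113 left).
Jan has 31 days: +31 → Feb 1, 2162 (82 left).
Feb has 28 days: +28 → Mar 1, 2162 (54 left).
Mar has 31 days: +31 → Apr 1, 2162 (23 left).
+23 → Apr 24, 2162.

April 24, 2162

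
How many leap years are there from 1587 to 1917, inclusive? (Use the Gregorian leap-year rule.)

80

Multiples of 4 in [1587,1917]: 83.
Of those, multiples of 100: 4 (not leap unless ÷400).
Multiples of 400: 1.
Leap years = 83 − 4 + 1 = 80.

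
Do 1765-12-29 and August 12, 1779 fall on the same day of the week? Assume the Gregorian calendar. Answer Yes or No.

From Dec 29, 1765 to Aug 12, 1779 is 4974 days.
4974 mod 7 = 4, so they are different weekdays.
(Dec 29, 1765 is a Sunday; Aug 12, 1779 is a Thursday.)

No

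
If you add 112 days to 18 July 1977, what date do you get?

November 7, 1977

Jul has 31 days: +14 → Aug 1, 1977 (98 left).
Aug has 31 days: +31 → Sep 1, 1977 (67 left).
Sep has 30 days: +30 → Oct 1, 1977 (37 left).
Oct has 31 days: +31 → Nov 1, 1977 (6 left).
+6 → Nov 7, 1977.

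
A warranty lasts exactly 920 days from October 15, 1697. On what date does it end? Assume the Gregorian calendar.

April 23, 1700

+365 (one year) → Oct 15, 1698 (555 left).
+365 (one year) → Oct 15, 1699 (190 left).
Oct has 31 days: +17 → Nov 1, 1699 (173 left).
Nov has 30 days: +30 → Dec 1, 1699 (143 left).
Dec has 31 days: +31 → Jan 1, 1700 (112 left).
Jan has 31 days: +31 → Feb 1, 1700 (81 left).
Feb has 28 days: +28 → Mar 1, 1700 (53 left).
Mar has 31 days: +31 → Apr 1, 1700 (22 left).
+22 → Apr 23, 1700.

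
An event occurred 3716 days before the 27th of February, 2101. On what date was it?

December 25, 2090

−365 (one year) → Feb 27, 2100 (3351 left).
−365 (one year) → Feb 27, 2099 (2986 left).
−365 (one year) → Feb 27, 2098 (2621 left).
−365 (one year) → Feb 27, 2097 (2256 left).
−366 (one year; includes Feb 29, 2096) → Feb 27, 2096 (1890 left).
−365 (one year) → Feb 27, 2095 (1525 left).
−365 (one year) → Feb 27, 2094 (1160 left).
−365 (one year) → Feb 27, 2093 (795 left).
−366 (one year; includes Feb 29, 2092) → Feb 27, 2092 (429 left).
−365 (one year) → Feb 27, 2091 (64 left).
−27 → Jan 31, 2091 (end of Jan, 31 days; 37 left).
−31 → Dec 31, 2090 (end of Dec, 31 days; 6 left).
−6 → Dec 25, 2090.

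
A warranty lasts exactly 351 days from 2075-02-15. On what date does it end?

Feb has 28 days: +14 → Mar 1, 2075 (337 left).
Mar has 31 days: +31 → Apr 1, 2075 (306 left).
Apr has 30 days: +30 → May 1, 2075 (276 left).
May has 31 days: +31 → Jun 1, 2075 (245 left).
Jun has 30 days: +30 → Jul 1, 2075 (215 left).
Jul has 31 days: +31 → Aug 1, 2075 (184 left).
Aug has 31 days: +31 → Sep 1, 2075 (153 left).
Sep has 30 days: +30 → Oct 1, 2075 (123 left).
Oct has 31 days: +31 → Nov 1, 2075 (92 left).
Nov has 30 days: +30 → Dec 1, 2075 (62 left).
Dec has 31 days: +31 → Jan 1, 2076 (31 left).
Jan has 31 days: +31 → Feb 1, 2076 (0 left).

February 1, 2076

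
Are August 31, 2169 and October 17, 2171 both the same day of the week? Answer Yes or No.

From Aug 31, 2169 to Oct 17, 2171 is 777 days.
777 mod 7 = 0, so they are the same weekday.
(Aug 31, 2169 is a Thursday; Oct 17, 2171 is a Thursday.)

Yes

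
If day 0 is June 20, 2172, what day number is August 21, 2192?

7367

Jun 20, 2172 → Jun 20, 2173: 365 days.
Jun 20, 2173 → Jun 20, 2174: 365 days.
Jun 20, 2174 → Jun 20, 2175: 365 days.
Jun 20, 2175 → Jun 20, 2176: 366 days (Feb 29, 2176 is in that span).
Jun 20, 2176 → Jun 20, 2177: 365 days.
Jun 20, 2177 → Jun 20, 2178: 365 days.
Jun 20, 2178 → Jun 20, 2179: 365 days.
Jun 20, 2179 → Jun 20, 2180: 366 days (Feb 29, 2180 is in that span).
Jun 20, 2180 → Jun 20, 2181: 365 days.
Jun 20, 2181 → Jun 20, 2182: 365 days.
Jun 20, 2182 → Jun 20, 2183: 365 days.
Jun 20, 2183 → Jun 20, 2184: 366 days (Feb 29, 2184 is in that span).
Jun 20, 2184 → Jun 20, 2185: 365 days.
Jun 20, 2185 → Jun 20, 2186: 365 days.
Jun 20, 2186 → Jun 20, 2187: 365 days.
Jun 20, 2187 → Jun 20, 2188: 366 days (Feb 29, 2188 is in that span).
Jun 20, 2188 → Jun 20, 2189: 365 days.
Jun 20, 2189 → Jun 20, 2190: 365 days.
Jun 20, 2190 → Jun 20, 2191: 365 days.
Jun 20, 2191 → Jun 20, 2192: 366 days (Feb 29, 2192 is in that span).
Jun 20, 2192 → Jul 20, 2192: 30 days (June has 30).
Jul 20, 2192 → Aug 20, 2192: 31 days (July has 31).
Aug 20, 2192 → Aug 21, 2192: 1 days.
Total: 7367 days.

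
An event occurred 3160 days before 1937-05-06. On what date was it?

September 10, 1928

−365 (one year) → May 6, 1936 (2795 left).
−366 (one year; includes Feb 29, 1936) → May 6, 1935 (2429 left).
−365 (one year) → May 6, 1934 (2064 left).
−365 (one year) → May 6, 1933 (1699 left).
−365 (one year) → May 6, 1932 (1334 left).
−366 (one year; includes Feb 29, 1932) → May 6, 1931 (968 left).
−365 (one year) → May 6, 1930 (603 left).
−365 (one year) → May 6, 1929 (238 left).
−6 → Apr 30, 1929 (end of Apr, 30 days; 232 left).
−30 → Mar 31, 1929 (end of Mar, 31 days; 202 left).
−31 → Feb 28, 1929 (end of Feb, 28 days; 171 left).
−28 → Jan 31, 1929 (end of Jan, 31 days; 143 left).
−31 → Dec 31, 1928 (end of Dec, 31 days; 112 left).
−31 → Nov 30, 1928 (end of Nov, 30 days; 81 left).
−30 → Oct 31, 1928 (end of Oct, 31 days; 51 left).
−31 → Sep 30, 1928 (end of Sep, 30 days; 20 left).
−20 → Sep 10, 1928.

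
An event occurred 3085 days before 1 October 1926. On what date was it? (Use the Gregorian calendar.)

April 21, 1918

−365 (one year) → Oct 1, 1925 (2720 left).
−365 (one year) → Oct 1, 1924 (2355 left).
−366 (one year; includes Feb 29, 1924) → Oct 1, 1923 (1989 left).
−365 (one year) → Oct 1, 1922 (1624 left).
−365 (one year) → Oct 1, 1921 (1259 left).
−365 (one year) → Oct 1, 1920 (894 left).
−366 (one year; includes Feb 29, 1920) → Oct 1, 1919 (528 left).
−365 (one year) → Oct 1, 1918 (163 left).
−1 → Sep 30, 1918 (end of Sep, 30 days; 162 left).
−30 → Aug 31, 1918 (end of Aug, 31 days; 132 left).
−31 → Jul 31, 1918 (end of Jul, 31 days; 101 left).
−31 → Jun 30, 1918 (end of Jun, 30 days; 70 left).
−30 → May 31, 1918 (end of May, 31 days; 40 left).
−31 → Apr 30, 1918 (end of Apr, 30 days; 9 left).
−9 → Apr 21, 1918.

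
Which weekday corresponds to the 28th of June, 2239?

Doomsday rule: the anchor day for the 2200s is Friday. For year 39: 39÷12 = 3 r 3, and 3÷4 = 0, so 3+3+0 = 6.
Friday + 6 ≡ Thursday — that's 2239's doomsday.
In June the doomsday date is Jun 6.
Jun 28 is 22 days after Jun 6; 22 mod 7 = 1, so Thursday + 1 = Friday.

Friday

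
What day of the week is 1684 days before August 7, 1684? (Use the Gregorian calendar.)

First find the weekday of Aug 7, 1684. Doomsday rule: the anchor day for the 1600s is Tuesday. For year 84: 84÷12 = 7 r 0, and 0÷4 = 0, so 7+0+0 = 7.
Tuesday + 7 ≡ Tuesday — that's 1684's doomsday.
In August the doomsday date is Aug 8.
Aug 7 is 1 day before Aug 8; 1 mod 7 = 1, so Tuesday − 1 = Monday.
1684 mod 7 = 4, so 1684 days before a Monday is Monday − 4 = Thursday.

Thursday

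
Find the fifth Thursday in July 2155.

July 31, 2155

July 1, 2155 is a Tuesday.
The first Thursday is therefore July 3 (2 days later).
The fifth Thursday is 3 + 4×7 = July 31.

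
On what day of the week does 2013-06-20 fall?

Thursday

January 1, 2013 is a Tuesday.
Jan 1, 2013 → Feb 1, 2013: 31 days (January has 31).
Feb 1, 2013 → Mar 1, 2013: 28 days (February has 28).
Mar 1, 2013 → Apr 1, 2013: 31 days (March has 31).
Apr 1, 2013 → May 1, 2013: 30 days (April has 30).
May 1, 2013 → Jun 1, 2013: 31 days (May has 31).
Jun 1, 2013 → Jun 20, 2013: 19 days.
Total: 170 days.
170 mod 7 = 2, so Tuesday + 2 = Thursday.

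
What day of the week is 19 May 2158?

Friday

Doomsday rule: the anchor day for the 2100s is Sunday. For year 58: 58÷12 = 4 r 10, and 10÷4 = 2, so 4+10+2 = 16.
Sunday + 16 ≡ Tuesday — that's 2158's doomsday.
In May the doomsday date is May 9.
May 19 is 10 days after May 9; 10 mod 7 = 3, so Tuesday + 3 = Friday.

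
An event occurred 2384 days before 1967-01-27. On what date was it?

July 18, 1960

−365 (one year) → Jan 27, 1966 (2019 left).
−365 (one year) → Jan 27, 1965 (1654 left).
−366 (one year; includes Feb 29, 1964) → Jan 27, 1964 (1288 left).
−365 (one year) → Jan 27, 1963 (923 left).
−365 (one year) → Jan 27, 1962 (558 left).
−365 (one year) → Jan 27, 1961 (193 left).
−27 → Dec 31, 1960 (end of Dec, 31 days; 166 left).
−31 → Nov 30, 1960 (end of Nov, 30 days; 135 left).
−30 → Oct 31, 1960 (end of Oct, 31 days; 105 left).
−31 → Sep 30, 1960 (end of Sep, 30 days; 74 left).
−30 → Aug 31, 1960 (end of Aug, 31 days; 44 left).
−31 → Jul 31, 1960 (end of Jul, 31 days; 13 left).
−13 → Jul 18, 1960.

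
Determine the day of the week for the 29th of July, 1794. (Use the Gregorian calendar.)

Tuesday

Doomsday rule: the anchor day for the 1700s is Sunday. For year 94: 94÷12 = 7 r 10, and 10÷4 = 2, so 7+10+2 = 19.
Sunday + 19 ≡ Friday — that's 1794's doomsday.
In July the doomsday date is Jul 11.
Jul 29 is 18 days after Jul 11; 18 mod 7 = 4, so Friday + 4 = Tuesday.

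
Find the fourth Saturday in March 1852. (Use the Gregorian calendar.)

March 1, 1852 is a Monday.
The first Saturday is therefore March 6 (5 days later).
The fourth Saturday is 6 + 3×7 = March 27.

March 27, 1852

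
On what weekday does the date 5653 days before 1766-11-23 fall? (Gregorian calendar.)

Nov 23, 1766 is a Sunday.
5653 mod 7 = 4, so 5653 days before a Sunday is Sunday − 4 = Wednesday.

Wednesday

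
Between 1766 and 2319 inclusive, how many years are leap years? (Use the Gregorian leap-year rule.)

Multiples of 4 in [1766,2319]: 138.
Of those, multiples of 100: 6 (not leap unless ÷400).
Multiples of 400: 1.
Leap years = 138 − 6 + 1 = 133.

133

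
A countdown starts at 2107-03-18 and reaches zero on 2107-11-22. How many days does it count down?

Mar 18, 2107 → Apr 18, 2107: 31 days (March has 31).
Apr 18, 2107 → May 18, 2107: 30 days (April has 30).
May 18, 2107 → Jun 18, 2107: 31 days (May has 31).
Jun 18, 2107 → Jul 18, 2107: 30 days (June has 30).
Jul 18, 2107 → Aug 18, 2107: 31 days (July has 31).
Aug 18, 2107 → Sep 18, 2107: 31 days (August has 31).
Sep 18, 2107 → Oct 18, 2107: 30 days (September has 30).
Oct 18, 2107 → Nov 18, 2107: 31 days (October has 31).
Nov 18, 2107 → Nov 22, 2107: 4 days.
Total: 249 days.

249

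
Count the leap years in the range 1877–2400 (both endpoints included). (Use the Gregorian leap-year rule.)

Multiples of 4 in [1877,2400]: 131.
Of those, multiples of 100: 6 (not leap unless ÷400).
Multiples of 400: 2.
Leap years = 131 − 6 + 2 = 127.

127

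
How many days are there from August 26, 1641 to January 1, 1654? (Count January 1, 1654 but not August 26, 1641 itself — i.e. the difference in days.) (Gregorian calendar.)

4511

Aug 26, 1641 → Aug 26, 1642: 365 days.
Aug 26, 1642 → Aug 26, 1643: 365 days.
Aug 26, 1643 → Aug 26, 1644: 366 days (Feb 29, 1644 is in that span).
Aug 26, 1644 → Aug 26, 1645: 365 days.
Aug 26, 1645 → Aug 26, 1646: 365 days.
Aug 26, 1646 → Aug 26, 1647: 365 days.
Aug 26, 1647 → Aug 26, 1648: 366 days (Feb 29, 1648 is in that span).
Aug 26, 1648 → Aug 26, 1649: 365 days.
Aug 26, 1649 → Aug 26, 1650: 365 days.
Aug 26, 1650 → Aug 26, 1651: 365 days.
Aug 26, 1651 → Aug 26, 1652: 366 days (Feb 29, 1652 is in that span).
Aug 26, 1652 → Aug 26, 1653: 365 days.
Aug 26, 1653 → Sep 26, 1653: 31 days (August has 31).
Sep 26, 1653 → Oct 26, 1653: 30 days (September has 30).
Oct 26, 1653 → Nov 26, 1653: 31 days (October has 31).
Nov 26, 1653 → Dec 26, 1653: 30 days (November has 30).
Dec 26, 1653 → Jan 1, 1654: 6 days.
Total: 4511 days.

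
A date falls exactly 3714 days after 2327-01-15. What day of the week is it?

Jan 15, 2327 is a Saturday.
3714 mod 7 = 4, so 3714 days after a Saturday is Saturday + 4 = Wednesday.

Wednesday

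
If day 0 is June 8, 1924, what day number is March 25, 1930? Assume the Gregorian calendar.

2116

Jun 8, 1924 → Jun 8, 1925: 365 days.
Jun 8, 1925 → Jun 8, 1926: 365 days.
Jun 8, 1926 → Jun 8, 1927: 365 days.
Jun 8, 1927 → Jun 8, 1928: 366 days (Feb 29, 1928 is in that span).
Jun 8, 1928 → Jun 8, 1929: 365 days.
Jun 8, 1929 → Jul 8, 1929: 30 days (June has 30).
Jul 8, 1929 → Aug 8, 1929: 31 days (July has 31).
Aug 8, 1929 → Sep 8, 1929: 31 days (August has 31).
Sep 8, 1929 → Oct 8, 1929: 30 days (September has 30).
Oct 8, 1929 → Nov 8, 1929: 31 days (October has 31).
Nov 8, 1929 → Dec 8, 1929: 30 days (November has 30).
Dec 8, 1929 → Jan 8, 1930: 31 days (December has 31).
Jan 8, 1930 → Feb 8, 1930: 31 days (January has 31).
Feb 8, 1930 → Mar 8, 1930: 28 days (February has 28).
Mar 8, 1930 → Mar 25, 1930: 17 days.
Total: 2116 days.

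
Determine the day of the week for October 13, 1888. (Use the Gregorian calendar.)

Saturday

January 1, 1888 is a Sunday.
Jan 1, 1888 → Feb 1, 1888: 31 days (January has 31).
Feb 1, 1888 → Mar 1, 1888: 29 days (February has 29).
Mar 1, 1888 → Apr 1, 1888: 31 days (March has 31).
Apr 1, 1888 → May 1, 1888: 30 days (April has 30).
May 1, 1888 → Jun 1, 1888: 31 days (May has 31).
Jun 1, 1888 → Jul 1, 1888: 30 days (June has 30).
Jul 1, 1888 → Aug 1, 1888: 31 days (July has 31).
Aug 1, 1888 → Sep 1, 1888: 31 days (August has 31).
Sep 1, 1888 → Oct 1, 1888: 30 days (September has 30).
Oct 1, 1888 → Oct 13, 1888: 12 days.
Total: 286 days.
286 mod 7 = 6, so Sunday + 6 = Saturday.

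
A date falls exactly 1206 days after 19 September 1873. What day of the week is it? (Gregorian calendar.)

Sunday

Sep 19, 1873 is a Friday.
1206 mod 7 = 2, so 1206 days after a Friday is Friday + 2 = Sunday.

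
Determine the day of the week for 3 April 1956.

Tuesday

Doomsday rule: the anchor day for the 1900s is Wednesday. For year 56: 56÷12 = 4 r 8, and 8÷4 = 2, so 4+8+2 = 14.
Wednesday + 14 ≡ Wednesday — that's 1956's doomsday.
In April the doomsday date is Apr 4.
Apr 3 is 1 day before Apr 4; 1 mod 7 = 1, so Wednesday − 1 = Tuesday.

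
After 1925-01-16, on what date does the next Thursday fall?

Jan 16, 1925 is a Friday.
From Friday to the next Thursday is 6 days.
Jan 16, 1925 + 6 = Jan 22, 1925.

January 22, 1925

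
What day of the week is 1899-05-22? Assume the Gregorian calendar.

Doomsday rule: the anchor day for the 1800s is Friday. For year 99: 99÷12 = 8 r 3, and 3÷4 = 0, so 8+3+0 = 11.
Friday + 11 ≡ Tuesday — that's 1899's doomsday.
In May the doomsday date is May 9.
May 22 is 13 days after May 9; 13 mod 7 = 6, so Tuesday + 6 = Monday.

Monday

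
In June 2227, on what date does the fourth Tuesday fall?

June 26, 2227

June 1, 2227 is a Friday.
The first Tuesday is therefore June 5 (4 days later).
The fourth Tuesday is 5 + 3×7 = June 26.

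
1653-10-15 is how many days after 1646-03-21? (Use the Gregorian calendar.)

Mar 21, 1646 → Mar 21, 1647: 365 days.
Mar 21, 1647 → Mar 21, 1648: 366 days (Feb 29, 1648 is in that span).
Mar 21, 1648 → Mar 21, 1649: 365 days.
Mar 21, 1649 → Mar 21, 1650: 365 days.
Mar 21, 1650 → Mar 21, 1651: 365 days.
Mar 21, 1651 → Mar 21, 1652: 366 days (Feb 29, 1652 is in that span).
Mar 21, 1652 → Mar 21, 1653: 365 days.
Mar 21, 1653 → Apr 21, 1653: 31 days (March has 31).
Apr 21, 1653 → May 21, 1653: 30 days (April has 30).
May 21, 1653 → Jun 21, 1653: 31 days (May has 31).
Jun 21, 1653 → Jul 21, 1653: 30 days (June has 30).
Jul 21, 1653 → Aug 21, 1653: 31 days (July has 31).
Aug 21, 1653 → Sep 21, 1653: 31 days (August has 31).
Sep 21, 1653 → Oct 15, 1653: 24 days.
Total: 2765 days.

2765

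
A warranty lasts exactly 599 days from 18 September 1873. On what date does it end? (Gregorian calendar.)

+365 (one year) → Sep 18, 1874 (234 left).
Sep has 30 days: +13 → Oct 1, 1874 (221 left).
Oct has 31 days: +31 → Nov 1, 1874 (190 left).
Nov has 30 days: +30 → Dec 1, 1874 (160 left).
Dec has 31 days: +31 → Jan 1, 1875 (129 left).
Jan has 31 days: +31 → Feb 1, 1875 (98 left).
Feb has 28 days: +28 → Mar 1, 1875 (70 left).
Mar has 31 days: +31 → Apr 1, 1875 (39 left).
Apr has 30 days: +30 → May 1, 1875 (9 left).
+9 → May 10, 1875.

May 10, 1875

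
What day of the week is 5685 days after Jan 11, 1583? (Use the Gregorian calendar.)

Wednesday

Jan 11, 1583 is a Tuesday.
5685 mod 7 = 1, so 5685 days after a Tuesday is Tuesday + 1 = Wednesday.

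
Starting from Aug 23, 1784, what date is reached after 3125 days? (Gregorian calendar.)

+365 (one year) → Aug 23, 1785 (2760 left).
+365 (one year) → Aug 23, 1786 (2395 left).
+365 (one year) → Aug 23, 1787 (2030 left).
+366 (one year; includes Feb 29, 1788) → Aug 23, 1788 (1664 left).
+365 (one year) → Aug 23, 1789 (1299 left).
+365 (one year) → Aug 23, 1790 (934 left).
+365 (one year) → Aug 23, 1791 (569 left).
+366 (one year; includes Feb 29, 1792) → Aug 23, 1792 (203 left).
Aug has 31 days: +9 → Sep 1, 1792 (194 left).
Sep has 30 days: +30 → Oct 1, 1792 (164 left).
Oct has 31 days: +31 → Nov 1, 1792 (133 left).
Nov has 30 days: +30 → Dec 1, 1792 (103 left).
Dec has 31 days: +31 → Jan 1, 1793 (72 left).
Jan has 31 days: +31 → Feb 1, 1793 (41 left).
Feb has 28 days: +28 → Mar 1, 1793 (13 left).
+13 → Mar 14, 1793.

March 14, 1793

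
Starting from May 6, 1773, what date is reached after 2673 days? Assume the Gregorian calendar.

+365 (one year) → May 6, 1774 (2308 left).
+365 (one year) → May 6, 1775 (1943 left).
+366 (one year; includes Feb 29, 1776) → May 6, 1776 (1577 left).
+365 (one year) → May 6, 1777 (1212 left).
+365 (one year) → May 6, 1778 (847 left).
+365 (one year) → May 6, 1779 (482 left).
+366 (one year; includes Feb 29, 1780) → May 6, 1780 (116 left).
May has 31 days: +26 → Jun 1, 1780 (90 left).
Jun has 30 days: +30 → Jul 1, 1780 (60 left).
Jul has 31 days: +31 → Aug 1, 1780 (29 left).
+29 → Aug 30, 1780.

August 30, 1780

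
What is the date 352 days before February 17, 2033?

−17 → Jan 31, 2033 (end of Jan, 31 days; 335 left).
−31 → Dec 31, 2032 (end of Dec, 31 days; 304 left).
−31 → Nov 30, 2032 (end of Nov, 30 days; 273 left).
−30 → Oct 31, 2032 (end of Oct, 31 days; 243 left).
−31 → Sep 30, 2032 (end of Sep, 30 days; 212 left).
−30 → Aug 31, 2032 (end of Aug, 31 days; 182 left).
−31 → Jul 31, 2032 (end of Jul, 31 days; 151 left).
−31 → Jun 30, 2032 (end of Jun, 30 days; 120 left).
−30 → May 31, 2032 (end of May, 31 days; 90 left).
−31 → Apr 30, 2032 (end of Apr, 30 days; 59 left).
−30 → Mar 31, 2032 (end of Mar, 31 days; 29 left).
−29 → Mar 2, 2032.

March 2, 2032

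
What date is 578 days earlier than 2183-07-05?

−365 (one year) → Jul 5, 2182 (213 left).
−5 → Jun 30, 2182 (end of Jun, 30 days; 208 left).
−30 → May 31, 2182 (end of May, 31 days; 178 left).
−31 → Apr 30, 2182 (end of Apr, 30 days; 147 left).
−30 → Mar 31, 2182 (end of Mar, 31 days; 117 left).
−31 → Feb 28, 2182 (end of Feb, 28 days; 86 left).
−28 → Jan 31, 2182 (end of Jan, 31 days; 58 left).
−31 → Dec 31, 2181 (end of Dec, 31 days; 27 left).
−27 → Dec 4, 2181.

December 4, 2181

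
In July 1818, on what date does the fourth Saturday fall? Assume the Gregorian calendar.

July 1, 1818 is a Wednesday.
The first Saturday is therefore July 4 (3 days later).
The fourth Saturday is 4 + 3×7 = July 25.

July 25, 1818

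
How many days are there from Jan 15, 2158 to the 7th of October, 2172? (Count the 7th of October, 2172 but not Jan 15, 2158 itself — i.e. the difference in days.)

Jan 15, 2158 → Jan 15, 2159: 365 days.
Jan 15, 2159 → Jan 15, 2160: 365 days.
Jan 15, 2160 → Jan 15, 2161: 366 days (Feb 29, 2160 is in that span).
Jan 15, 2161 → Jan 15, 2162: 365 days.
Jan 15, 2162 → Jan 15, 2163: 365 days.
Jan 15, 2163 → Jan 15, 2164: 365 days.
Jan 15, 2164 → Jan 15, 2165: 366 days (Feb 29, 2164 is in that span).
Jan 15, 2165 → Jan 15, 2166: 365 days.
Jan 15, 2166 → Jan 15, 2167: 365 days.
Jan 15, 2167 → Jan 15, 2168: 365 days.
Jan 15, 2168 → Jan 15, 2169: 366 days (Feb 29, 2168 is in that span).
Jan 15, 2169 → Jan 15, 2170: 365 days.
Jan 15, 2170 → Jan 15, 2171: 365 days.
Jan 15, 2171 → Jan 15, 2172: 365 days.
Jan 15, 2172 → Feb 15, 2172: 31 days (January has 31).
Feb 15, 2172 → Mar 15, 2172: 29 days (February has 29).
Mar 15, 2172 → Apr 15, 2172: 31 days (March has 31).
Apr 15, 2172 → May 15, 2172: 30 days (April has 30).
May 15, 2172 → Jun 15, 2172: 31 days (May has 31).
Jun 15, 2172 → Jul 15, 2172: 30 days (June has 30).
Jul 15, 2172 → Aug 15, 2172: 31 days (July has 31).
Aug 15, 2172 → Sep 15, 2172: 31 days (August has 31).
Sep 15, 2172 → Oct 7, 2172: 22 days.
Total: 5379 days.

5379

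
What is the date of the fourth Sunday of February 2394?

February 1, 2394 is a Tuesday.
The first Sunday is therefore February 6 (5 days later).
The fourth Sunday is 6 + 3×7 = February 27.

February 27, 2394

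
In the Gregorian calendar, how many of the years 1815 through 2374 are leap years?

136

Multiples of 4 in [1815,2374]: 140.
Of those, multiples of 100: 5 (not leap unless ÷400).
Multiples of 400: 1.
Leap years = 140 − 5 + 1 = 136.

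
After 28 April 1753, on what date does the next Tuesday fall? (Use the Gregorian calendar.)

May 1, 1753

Apr 28, 1753 is a Saturday.
From Saturday to the next Tuesday is 3 days.
Apr 28, 1753 + 3 = May 1, 1753.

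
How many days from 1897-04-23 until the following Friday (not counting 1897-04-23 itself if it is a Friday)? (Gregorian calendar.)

Apr 23, 1897 is a Friday.
From Friday to the next Friday is 7 days.

7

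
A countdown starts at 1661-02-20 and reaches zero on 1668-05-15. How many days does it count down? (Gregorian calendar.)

2641

Feb 20, 1661 → Feb 20, 1662: 365 days.
Feb 20, 1662 → Feb 20, 1663: 365 days.
Feb 20, 1663 → Feb 20, 1664: 365 days.
Feb 20, 1664 → Feb 20, 1665: 366 days (Feb 29, 1664 is in that span).
Feb 20, 1665 → Feb 20, 1666: 365 days.
Feb 20, 1666 → Feb 20, 1667: 365 days.
Feb 20, 1667 → Feb 20, 1668: 365 days.
Feb 20, 1668 → Mar 20, 1668: 29 days (February has 29).
Mar 20, 1668 → Apr 20, 1668: 31 days (March has 31).
Apr 20, 1668 → May 15, 1668: 25 days.
Total: 2641 days.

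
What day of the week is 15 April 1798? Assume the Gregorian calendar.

Doomsday rule: the anchor day for the 1700s is Sunday. For year 98: 98÷12 = 8 r 2, and 2÷4 = 0, so 8+2+0 = 10.
Sunday + 10 ≡ Wednesday — that's 1798's doomsday.
In April the doomsday date is Apr 4.
Apr 15 is 11 days after Apr 4; 11 mod 7 = 4, so Wednesday + 4 = Sunday.

Sunday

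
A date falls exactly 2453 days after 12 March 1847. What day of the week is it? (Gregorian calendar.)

Monday

Mar 12, 1847 is a Friday.
2453 mod 7 = 3, so 2453 days after a Friday is Friday + 3 = Monday.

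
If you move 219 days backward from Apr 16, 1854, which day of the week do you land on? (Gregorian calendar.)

First find the weekday of Apr 16, 1854. Doomsday rule: the anchor day for the 1800s is Friday. For year 54: 54÷12 = 4 r 6, and 6÷4 = 1, so 4+6+1 = 11.
Friday + 11 ≡ Tuesday — that's 1854's doomsday.
In April the doomsday date is Apr 4.
Apr 16 is 12 days after Apr 4; 12 mod 7 = 5, so Tuesday + 5 = Sunday.
219 mod 7 = 2, so 219 days before a Sunday is Sunday − 2 = Friday.

Friday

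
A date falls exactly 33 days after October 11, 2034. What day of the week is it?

Oct 11, 2034 is a Wednesday.
33 mod 7 = 5, so 33 days after a Wednesday is Wednesday + 5 = Monday.

Monday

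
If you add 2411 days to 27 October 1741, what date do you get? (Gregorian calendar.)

June 3, 1748

+365 (one year) → Oct 27, 1742 (2046 left).
+365 (one year) → Oct 27, 1743 (1681 left).
+366 (one year; includes Feb 29, 1744) → Oct 27, 1744 (1315 left).
+365 (one year) → Oct 27, 1745 (950 left).
+365 (one year) → Oct 27, 1746 (585 left).
+365 (one year) → Oct 27, 1747 (220 left).
Oct has 31 days: +5 → Nov 1, 1747 (215 left).
Nov has 30 days: +30 → Dec 1, 1747 (185 left).
Dec has 31 days: +31 → Jan 1, 1748 (154 left).
Jan has 31 days: +31 → Feb 1, 1748 (123 left).
Feb has 29 days: +29 → Mar 1, 1748 (94 left).
Mar has 31 days: +31 → Apr 1, 1748 (63 left).
Apr has 30 days: +30 → May 1, 1748 (33 left).
May has 31 days: +31 → Jun 1, 1748 (2 left).
+2 → Jun 3, 1748.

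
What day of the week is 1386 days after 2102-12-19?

Tuesday

Dec 19, 2102 is a Tuesday.
1386 mod 7 = 0, so 1386 days after a Tuesday is Tuesday + 0 = Tuesday.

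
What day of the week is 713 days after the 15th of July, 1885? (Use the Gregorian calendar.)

First find the weekday of Jul 15, 1885. Doomsday rule: the anchor day for the 1800s is Friday. For year 85: 85÷12 = 7 r 1, and 1÷4 = 0, so 7+1+0 = 8.
Friday + 8 ≡ Saturday — that's 1885's doomsday.
In July the doomsday date is Jul 11.
Jul 15 is 4 days after Jul 11; 4 mod 7 = 4, so Saturday + 4 = Wednesday.
713 mod 7 = 6, so 713 days after a Wednesday is Wednesday + 6 = Tuesday.

Tuesday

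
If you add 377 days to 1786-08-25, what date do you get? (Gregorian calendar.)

Aug has 31 days: +7 → Sep 1, 1786 (370 left).
Sep has 30 days: +30 → Oct 1, 1786 (340 left).
Oct has 31 days: +31 → Nov 1, 1786 (309 left).
Nov has 30 days: +30 → Dec 1, 1786 (279 left).
Dec has 31 days: +31 → Jan 1, 1787 (248 left).
Jan has 31 days: +31 → Feb 1, 1787 (217 left).
Feb has 28 days: +28 → Mar 1, 1787 (189 left).
Mar has 31 days: +31 → Apr 1, 1787 (158 left).
Apr has 30 days: +30 → May 1, 1787 (128 left).
May has 31 days: +31 → Jun 1, 1787 (97 left).
Jun has 30 days: +30 → Jul 1, 1787 (67 left).
Jul has 31 days: +31 → Aug 1, 1787 (36 left).
Aug has 31 days: +31 → Sep 1, 1787 (5 left).
+5 → Sep 6, 1787.

September 6, 1787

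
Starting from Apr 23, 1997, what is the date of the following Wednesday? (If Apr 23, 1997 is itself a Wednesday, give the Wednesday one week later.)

Apr 23, 1997 is a Wednesday.
From Wednesday to the next Wednesday is 7 days.
Apr 23, 1997 + 7 = Apr 30, 1997.

April 30, 1997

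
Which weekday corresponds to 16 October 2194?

Thursday

Doomsday rule: the anchor day for the 2100s is Sunday. For year 94: 94÷12 = 7 r 10, and 10÷4 = 2, so 7+10+2 = 19.
Sunday + 19 ≡ Friday — that's 2194's doomsday.
In October the doomsday date is Oct 10.
Oct 16 is 6 days after Oct 10; 6 mod 7 = 6, so Friday + 6 = Thursday.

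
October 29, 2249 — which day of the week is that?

Doomsday rule: the anchor day for the 2200s is Friday. For year 49: 49÷12 = 4 r 1, and 1÷4 = 0, so 4+1+0 = 5.
Friday + 5 ≡ Wednesday — that's 2249's doomsday.
In October the doomsday date is Oct 10.
Oct 29 is 19 days after Oct 10; 19 mod 7 = 5, so Wednesday + 5 = Monday.

Monday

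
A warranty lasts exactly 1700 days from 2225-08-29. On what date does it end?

+365 (one year) → Aug 29, 2226 (1335 left).
+365 (one year) → Aug 29, 2227 (970 left).
+366 (one year; includes Feb 29, 2228) → Aug 29, 2228 (604 left).
+365 (one year) → Aug 29, 2229 (239 left).
Aug has 31 days: +3 → Sep 1, 2229 (236 left).
Sep has 30 days: +30 → Oct 1, 2229 (206 left).
Oct has 31 days: +31 → Nov 1, 2229 (175 left).
Nov has 30 days: +30 → Dec 1, 2229 (145 left).
Dec has 31 days: +31 → Jan 1, 2230 (114 left).
Jan has 31 days: +31 → Feb 1, 2230 (83 left).
Feb has 28 days: +28 → Mar 1, 2230 (55 left).
Mar has 31 days: +31 → Apr 1, 2230 (24 left).
+24 → Apr 25, 2230.

April 25, 2230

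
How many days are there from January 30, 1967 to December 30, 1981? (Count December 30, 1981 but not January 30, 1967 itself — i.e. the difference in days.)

5448

Jan 30, 1967 → Jan 30, 1968: 365 days.
Jan 30, 1968 → Jan 30, 1969: 366 days (Feb 29, 1968 is in that span).
Jan 30, 1969 → Jan 30, 1970: 365 days.
Jan 30, 1970 → Jan 30, 1971: 365 days.
Jan 30, 1971 → Jan 30, 1972: 365 days.
Jan 30, 1972 → Jan 30, 1973: 366 days (Feb 29, 1972 is in that span).
Jan 30, 1973 → Jan 30, 1974: 365 days.
Jan 30, 1974 → Jan 30, 1975: 365 days.
Jan 30, 1975 → Jan 30, 1976: 365 days.
Jan 30, 1976 → Jan 30, 1977: 366 days (Feb 29, 1976 is in that span).
Jan 30, 1977 → Jan 30, 1978: 365 days.
Jan 30, 1978 → Jan 30, 1979: 365 days.
Jan 30, 1979 → Jan 30, 1980: 365 days.
Jan 30, 1980 → Jan 30, 1981: 366 days (Feb 29, 1980 is in that span).
Jan 30, 1981 → Feb 28, 1981: 29 days (January has 31).
Feb 28, 1981 → Mar 28, 1981: 28 days (February has 28).
Mar 28, 1981 → Apr 28, 1981: 31 days (March has 31).
Apr 28, 1981 → May 28, 1981: 30 days (April has 30).
May 28, 1981 → Jun 28, 1981: 31 days (May has 31).
Jun 28, 1981 → Jul 28, 1981: 30 days (June has 30).
Jul 28, 1981 → Aug 28, 1981: 31 days (July has 31).
Aug 28, 1981 → Sep 28, 1981: 31 days (August has 31).
Sep 28, 1981 → Oct 28, 1981: 30 days (September has 30).
Oct 28, 1981 → Nov 28, 1981: 31 days (October has 31).
Nov 28, 1981 → Dec 28, 1981: 30 days (November has 30).
Dec 28, 1981 → Dec 30, 1981: 2 days.
Total: 5448 days.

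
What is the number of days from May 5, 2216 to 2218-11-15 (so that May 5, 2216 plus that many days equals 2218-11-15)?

May 5, 2216 → May 5, 2217: 365 days.
May 5, 2217 → May 5, 2218: 365 days.
May 5, 2218 → Jun 5, 2218: 31 days (May has 31).
Jun 5, 2218 → Jul 5, 2218: 30 days (June has 30).
Jul 5, 2218 → Aug 5, 2218: 31 days (July has 31).
Aug 5, 2218 → Sep 5, 2218: 31 days (August has 31).
Sep 5, 2218 → Oct 5, 2218: 30 days (September has 30).
Oct 5, 2218 → Nov 5, 2218: 31 days (October has 31).
Nov 5, 2218 → Nov 15, 2218: 10 days.
Total: 924 days.

924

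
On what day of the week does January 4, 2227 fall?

January 1, 2227 is a Monday.
Jan 1, 2227 → Jan 4, 2227: 3 days.
Total: 3 days.
3 mod 7 = 3, so Monday + 3 = Thursday.

Thursday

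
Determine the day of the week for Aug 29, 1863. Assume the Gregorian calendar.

Saturday

January 1, 1863 is a Thursday.
Jan 1, 1863 → Feb 1, 1863: 31 days (January has 31).
Feb 1, 1863 → Mar 1, 1863: 28 days (February has 28).
Mar 1, 1863 → Apr 1, 1863: 31 days (March has 31).
Apr 1, 1863 → May 1, 1863: 30 days (April has 30).
May 1, 1863 → Jun 1, 1863: 31 days (May has 31).
Jun 1, 1863 → Jul 1, 1863: 30 days (June has 30).
Jul 1, 1863 → Aug 1, 1863: 31 days (July has 31).
Aug 1, 1863 → Aug 29, 1863: 28 days.
Total: 240 days.
240 mod 7 = 2, so Thursday + 2 = Saturday.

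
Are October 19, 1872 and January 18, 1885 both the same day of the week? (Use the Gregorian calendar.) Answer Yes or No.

From Oct 19, 1872 to Jan 18, 1885 is 4474 days.
4474 mod 7 = 1, so they are different weekdays.
(Oct 19, 1872 is a Saturday; Jan 18, 1885 is a Sunday.)

No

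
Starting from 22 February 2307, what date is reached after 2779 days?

October 2, 2314

+365 (one year) → Feb 22, 2308 (2414 left).
+366 (one year; includes Feb 29, 2308) → Feb 22, 2309 (2048 left).
+365 (one year) → Feb 22, 2310 (1683 left).
+365 (one year) → Feb 22, 2311 (1318 left).
+365 (one year) → Feb 22, 2312 (953 left).
+366 (one year; includes Feb 29, 2312) → Feb 22, 2313 (587 left).
+365 (one year) → Feb 22, 2314 (222 left).
Feb has 28 days: +7 → Mar 1, 2314 (215 left).
Mar has 31 days: +31 → Apr 1, 2314 (184 left).
Apr has 30 days: +30 → May 1, 2314 (154 left).
May has 31 days: +31 → Jun 1, 2314 (123 left).
Jun has 30 days: +30 → Jul 1, 2314 (93 left).
Jul has 31 days: +31 → Aug 1, 2314 (62 left).
Aug has 31 days: +31 → Sep 1, 2314 (31 left).
Sep has 30 days: +30 → Oct 1, 2314 (1 left).
+1 → Oct 2, 2314.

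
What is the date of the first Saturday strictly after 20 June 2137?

Jun 20, 2137 is a Thursday.
From Thursday to the next Saturday is 2 days.
Jun 20, 2137 + 2 = Jun 22, 2137.

June 22, 2137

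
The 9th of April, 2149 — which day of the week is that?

Wednesday

Doomsday rule: the anchor day for the 2100s is Sunday. For year 49: 49÷12 = 4 r 1, and 1÷4 = 0, so 4+1+0 = 5.
Sunday + 5 ≡ Friday — that's 2149's doomsday.
In April the doomsday date is Apr 4.
Apr 9 is 5 days after Apr 4; 5 mod 7 = 5, so Friday + 5 = Wednesday.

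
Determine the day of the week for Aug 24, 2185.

Doomsday rule: the anchor day for the 2100s is Sunday. For year 85: 85÷12 = 7 r 1, and 1÷4 = 0, so 7+1+0 = 8.
Sunday + 8 ≡ Monday — that's 2185's doomsday.
In August the doomsday date is Aug 8.
Aug 24 is 16 days after Aug 8; 16 mod 7 = 2, so Monday + 2 = Wednesday.

Wednesday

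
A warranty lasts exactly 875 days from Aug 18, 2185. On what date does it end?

+365 (one year) → Aug 18, 2186 (510 left).
+365 (one year) → Aug 18, 2187 (145 left).
Aug has 31 days: +14 → Sep 1, 2187 (131 left).
Sep has 30 days: +30 → Oct 1, 2187 (101 left).
Oct has 31 days: +31 → Nov 1, 2187 (70 left).
Nov has 30 days: +30 → Dec 1, 2187 (40 left).
Dec has 31 days: +31 → Jan 1, 2188 (9 left).
+9 → Jan 10, 2188.

January 10, 2188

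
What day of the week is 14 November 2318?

Doomsday rule: the anchor day for the 2300s is Wednesday. For year 18: 18÷12 = 1 r 6, and 6÷4 = 1, so 1+6+1 = 8.
Wednesday + 8 ≡ Thursday — that's 2318's doomsday.
In November the doomsday date is Nov 7.
Nov 14 is 7 days after Nov 7; 7 mod 7 = 0, so Thursday + 0 = Thursday.

Thursday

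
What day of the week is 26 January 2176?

Doomsday rule: the anchor day for the 2100s is Sunday. For year 76: 76÷12 = 6 r 4, and 4÷4 = 1, so 6+4+1 = 11.
Sunday + 11 ≡ Thursday — that's 2176's doomsday.
In January the doomsday date is Jan 4 (2176 is a leap year (divisible by 4)).
Jan 26 is 22 days after Jan 4; 22 mod 7 = 1, so Thursday + 1 = Friday.

Friday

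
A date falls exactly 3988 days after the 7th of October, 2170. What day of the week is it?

Oct 7, 2170 is a Sunday.
3988 mod 7 = 5, so 3988 days after a Sunday is Sunday + 5 = Friday.

Friday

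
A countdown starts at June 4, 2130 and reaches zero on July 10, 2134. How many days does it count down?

1497

Jun 4, 2130 → Jun 4, 2131: 365 days.
Jun 4, 2131 → Jun 4, 2132: 366 days (Feb 29, 2132 is in that span).
Jun 4, 2132 → Jun 4, 2133: 365 days.
Jun 4, 2133 → Jun 4, 2134: 365 days.
Jun 4, 2134 → Jul 4, 2134: 30 days (June has 30).
Jul 4, 2134 → Jul 10, 2134: 6 days.
Total: 1497 days.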